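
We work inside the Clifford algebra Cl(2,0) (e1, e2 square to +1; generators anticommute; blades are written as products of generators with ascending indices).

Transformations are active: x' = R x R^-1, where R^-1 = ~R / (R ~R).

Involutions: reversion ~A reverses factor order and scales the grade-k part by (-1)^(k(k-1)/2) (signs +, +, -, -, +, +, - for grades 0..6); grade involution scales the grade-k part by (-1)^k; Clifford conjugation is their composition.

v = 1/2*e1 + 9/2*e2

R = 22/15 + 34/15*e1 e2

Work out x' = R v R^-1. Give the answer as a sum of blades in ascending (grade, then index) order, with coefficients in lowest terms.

~R = 22/15 - 34/15*e1 e2, and R ~R = 328/45, so R^-1 = ~R / (328/45).
R v = 164/15*e1 + 82/15*e2
Answer: 39/10*e1 - 23/10*e2


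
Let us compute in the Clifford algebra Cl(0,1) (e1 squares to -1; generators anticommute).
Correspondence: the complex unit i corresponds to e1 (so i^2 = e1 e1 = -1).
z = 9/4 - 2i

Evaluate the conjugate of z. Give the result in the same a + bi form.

In blades: z = 9/4 - 2*e1.
Conjugation here is Clifford conjugation: the scalar is fixed and the grade-1 and grade-2 blades all flip sign, giving 9/4 + 2*e1; translating back:
Answer: 9/4 + 2i


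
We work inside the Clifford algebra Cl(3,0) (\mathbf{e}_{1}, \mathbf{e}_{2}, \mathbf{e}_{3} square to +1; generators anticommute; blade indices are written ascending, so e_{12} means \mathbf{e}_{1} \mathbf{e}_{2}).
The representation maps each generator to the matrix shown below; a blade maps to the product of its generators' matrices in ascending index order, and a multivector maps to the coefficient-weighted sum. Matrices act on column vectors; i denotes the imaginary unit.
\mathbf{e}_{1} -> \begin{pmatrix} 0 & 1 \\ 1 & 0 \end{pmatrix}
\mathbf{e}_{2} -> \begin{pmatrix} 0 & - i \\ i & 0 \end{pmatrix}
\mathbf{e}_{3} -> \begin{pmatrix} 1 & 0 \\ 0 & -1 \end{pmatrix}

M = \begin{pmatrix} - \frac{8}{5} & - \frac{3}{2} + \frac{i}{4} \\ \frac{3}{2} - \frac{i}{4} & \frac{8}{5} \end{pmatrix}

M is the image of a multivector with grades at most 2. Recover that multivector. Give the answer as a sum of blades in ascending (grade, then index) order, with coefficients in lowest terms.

Method: 1, rho(e_{1}), rho(e_{2}), rho(e_{3}) form a trace-orthogonal basis of the 2x2 complex matrices (tr(X Y) = 2 if X = Y, else 0), so M = m0*1 + m1*rho(e_{1}) + m2*rho(e_{2}) + m3*rho(e_{3}) with m0 = tr(M)/2 = 0, m1 = tr(M rho(e_{1}))/2 = 0, m2 = tr(M rho(e_{2}))/2 = - \frac{1}{4} - \frac{3 i}{2}, m3 = tr(M rho(e_{3}))/2 = - \frac{8}{5}.
Multiplying table entries, the bivector images are rho(e_{12}) = i*rho(e_{3}), rho(e_{13}) = -i*rho(e_{2}), rho(e_{23}) = i*rho(e_{1}); with real blade coefficients the real parts of m0..m3 are the coefficients of 1, e_{1}, e_{2}, e_{3} and the imaginary parts give the bivectors (e_{23}: Im m1, e_{13}: -Im m2, e_{12}: Im m3).
Answer: -\frac{1}{4} e_{2} - \frac{8}{5} e_{3} + \frac{3}{2} e_{13}


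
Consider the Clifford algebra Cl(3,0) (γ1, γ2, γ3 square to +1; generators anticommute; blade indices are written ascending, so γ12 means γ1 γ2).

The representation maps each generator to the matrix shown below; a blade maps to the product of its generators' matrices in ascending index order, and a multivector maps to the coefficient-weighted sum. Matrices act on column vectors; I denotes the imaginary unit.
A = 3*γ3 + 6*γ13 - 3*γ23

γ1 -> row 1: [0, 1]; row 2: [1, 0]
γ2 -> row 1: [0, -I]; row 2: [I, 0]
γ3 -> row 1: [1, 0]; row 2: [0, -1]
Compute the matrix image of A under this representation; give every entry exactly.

Bivector images (products of the table entries): rho(γ13) = rho(γ1)rho(γ3) = row 1: [0, -1]; row 2: [1, 0]; rho(γ23) = rho(γ2)rho(γ3) = row 1: [0, I]; row 2: [I, 0].
M = (3)*rho(γ3) + (6)*rho(γ13) + (-3)*rho(γ23), summed entrywise:
Answer: row 1: [3, -6 - 3*I]; row 2: [6 - 3*I, -3]


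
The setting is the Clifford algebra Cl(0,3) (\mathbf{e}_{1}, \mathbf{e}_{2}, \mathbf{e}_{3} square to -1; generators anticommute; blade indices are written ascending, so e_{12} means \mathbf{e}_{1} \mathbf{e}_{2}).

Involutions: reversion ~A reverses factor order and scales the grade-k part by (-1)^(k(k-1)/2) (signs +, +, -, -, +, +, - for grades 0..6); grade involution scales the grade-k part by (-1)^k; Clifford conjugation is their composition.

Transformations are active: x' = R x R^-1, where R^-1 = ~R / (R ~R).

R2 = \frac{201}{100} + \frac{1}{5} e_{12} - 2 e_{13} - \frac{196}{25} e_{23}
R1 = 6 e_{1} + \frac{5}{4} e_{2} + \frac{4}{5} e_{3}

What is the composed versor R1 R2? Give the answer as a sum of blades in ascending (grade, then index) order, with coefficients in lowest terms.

Distribute over the terms of R1 (each basis-blade product reordered to ascending indices, repeated generators contracted through their squares):
(6 e_{1}) R2 = \frac{603}{50} e_{1} - \frac{6}{5} e_{2} + 12 e_{3} - \frac{1176}{25} e_{123}
(\frac{5}{4} e_{2}) R2 = \frac{1}{4} e_{1} + \frac{201}{80} e_{2} + \frac{49}{5} e_{3} + \frac{5}{2} e_{123}
(\frac{4}{5} e_{3}) R2 = -\frac{8}{5} e_{1} - \frac{784}{125} e_{2} + \frac{201}{125} e_{3} + \frac{4}{25} e_{123}
Summing the partial products and collecting blades:
Answer: \frac{1071}{100} e_{1} - \frac{9919}{2000} e_{2} + \frac{2926}{125} e_{3} - \frac{2219}{50} e_{123}


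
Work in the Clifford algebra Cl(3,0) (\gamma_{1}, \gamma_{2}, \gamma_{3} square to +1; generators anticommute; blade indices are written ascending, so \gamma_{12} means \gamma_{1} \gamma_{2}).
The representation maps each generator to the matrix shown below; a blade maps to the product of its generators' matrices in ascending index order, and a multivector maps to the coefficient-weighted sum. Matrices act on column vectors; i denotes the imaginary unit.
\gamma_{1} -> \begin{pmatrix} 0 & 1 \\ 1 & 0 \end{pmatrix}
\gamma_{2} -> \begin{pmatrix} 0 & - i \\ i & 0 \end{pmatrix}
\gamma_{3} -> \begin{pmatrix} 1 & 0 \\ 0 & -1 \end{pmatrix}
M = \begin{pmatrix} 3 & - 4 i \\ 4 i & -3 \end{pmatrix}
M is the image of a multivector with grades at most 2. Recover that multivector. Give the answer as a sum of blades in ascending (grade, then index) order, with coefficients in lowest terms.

Method: 1, rho(\gamma_{1}), rho(\gamma_{2}), rho(\gamma_{3}) form a trace-orthogonal basis of the 2x2 complex matrices (tr(X Y) = 2 if X = Y, else 0), so M = m0*1 + m1*rho(\gamma_{1}) + m2*rho(\gamma_{2}) + m3*rho(\gamma_{3}) with m0 = tr(M)/2 = 0, m1 = tr(M rho(\gamma_{1}))/2 = 0, m2 = tr(M rho(\gamma_{2}))/2 = 4, m3 = tr(M rho(\gamma_{3}))/2 = 3.
Multiplying table entries, the bivector images are rho(\gamma_{12}) = i*rho(\gamma_{3}), rho(\gamma_{13}) = -i*rho(\gamma_{2}), rho(\gamma_{23}) = i*rho(\gamma_{1}); with real blade coefficients the real parts of m0..m3 are the coefficients of 1, \gamma_{1}, \gamma_{2}, \gamma_{3} and the imaginary parts give the bivectors (\gamma_{23}: Im m1, \gamma_{13}: -Im m2, \gamma_{12}: Im m3).
Answer: 4 \gamma_{2} + 3 \gamma_{3}


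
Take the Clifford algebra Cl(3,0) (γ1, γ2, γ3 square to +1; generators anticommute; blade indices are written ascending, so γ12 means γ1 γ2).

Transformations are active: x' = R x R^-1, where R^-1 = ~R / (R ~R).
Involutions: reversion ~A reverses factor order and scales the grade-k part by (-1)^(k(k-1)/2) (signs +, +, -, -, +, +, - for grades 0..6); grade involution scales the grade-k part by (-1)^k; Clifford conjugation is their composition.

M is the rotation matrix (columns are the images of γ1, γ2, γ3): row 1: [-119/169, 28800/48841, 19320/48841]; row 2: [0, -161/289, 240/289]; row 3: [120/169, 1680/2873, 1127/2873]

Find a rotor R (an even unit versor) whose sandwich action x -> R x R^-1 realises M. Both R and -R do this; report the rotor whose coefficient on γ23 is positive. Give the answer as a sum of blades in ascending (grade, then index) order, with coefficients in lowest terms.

Method: write R = a + b12*γ12 + b13*γ13 + b23*γ23 with a^2 + b12^2 + b13^2 + b23^2 = 1 (so R^-1 = ~R). Expanding the columns R e_j ~R gives tr M = 4a^2 - 1 and, from the antisymmetric part, M21 - M12 = -4a*b12, M13 - M31 = 4a*b13, M32 - M23 = -4a*b23.
Here tr M = -42441/48841, so a^2 = (1 + tr M)/4 = 1600/48841 and a = ±40/221. Taking a = 40/221: M21 - M12 = -28800/48841, M13 - M31 = -15360/48841, M32 - M23 = -12000/48841, giving b12 = 180/221, b13 = -96/221, b23 = 75/221, i.e. R = 40/221 + 180/221*γ12 - 96/221*γ13 + 75/221*γ23.
Its γ23 coefficient is already positive.
Answer: 40/221 + 180/221*γ12 - 96/221*γ13 + 75/221*γ23. Why the constraint matters: R and -R act identically through the sandwich — M has trace -42441/48841 either way — so only the sign condition on γ23 picks one of the two preimages.


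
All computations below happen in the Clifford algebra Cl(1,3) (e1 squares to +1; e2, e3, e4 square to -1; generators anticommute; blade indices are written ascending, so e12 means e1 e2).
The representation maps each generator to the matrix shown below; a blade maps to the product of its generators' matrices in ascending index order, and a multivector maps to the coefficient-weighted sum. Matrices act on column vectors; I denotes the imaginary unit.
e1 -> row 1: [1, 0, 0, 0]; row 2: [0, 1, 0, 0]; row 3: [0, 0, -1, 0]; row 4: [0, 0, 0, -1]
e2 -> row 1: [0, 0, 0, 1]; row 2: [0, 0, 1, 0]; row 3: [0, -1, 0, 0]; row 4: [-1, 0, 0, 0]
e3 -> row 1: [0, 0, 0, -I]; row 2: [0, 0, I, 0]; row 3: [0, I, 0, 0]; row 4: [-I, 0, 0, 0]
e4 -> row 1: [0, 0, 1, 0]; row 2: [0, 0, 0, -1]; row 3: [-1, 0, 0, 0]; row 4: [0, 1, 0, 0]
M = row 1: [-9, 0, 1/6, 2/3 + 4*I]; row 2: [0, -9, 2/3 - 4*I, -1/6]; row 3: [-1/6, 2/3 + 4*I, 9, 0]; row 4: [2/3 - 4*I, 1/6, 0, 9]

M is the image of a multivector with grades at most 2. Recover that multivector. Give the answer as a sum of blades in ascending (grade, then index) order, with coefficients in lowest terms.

Method: the blade images are trace-orthogonal — tr(rho(e_A) rho(e_B)^-1) = 4 if A = B and 0 otherwise — and rho(e_A)^-1 = (e_A)^2 * rho(e_A) with (e_A)^2 = +1 or -1, so the coefficient of e_A in the preimage is (e_A)^2 * tr(M rho(e_A))/4.
Nonzero projections over blades of grade <= 2: e1: (e1)^2 = +1, tr(M rho(e1)) = -36, coefficient -9; e4: (e4)^2 = -1, tr(M rho(e4)) = -2/3, coefficient 1/6; e12: (e12)^2 = +1, tr(M rho(e12)) = 8/3, coefficient 2/3; e13: (e13)^2 = +1, tr(M rho(e13)) = -16, coefficient -4. Every other blade of grade <= 2 projects to 0.
Answer: -9*e1 + 1/6*e4 + 2/3*e12 - 4*e13


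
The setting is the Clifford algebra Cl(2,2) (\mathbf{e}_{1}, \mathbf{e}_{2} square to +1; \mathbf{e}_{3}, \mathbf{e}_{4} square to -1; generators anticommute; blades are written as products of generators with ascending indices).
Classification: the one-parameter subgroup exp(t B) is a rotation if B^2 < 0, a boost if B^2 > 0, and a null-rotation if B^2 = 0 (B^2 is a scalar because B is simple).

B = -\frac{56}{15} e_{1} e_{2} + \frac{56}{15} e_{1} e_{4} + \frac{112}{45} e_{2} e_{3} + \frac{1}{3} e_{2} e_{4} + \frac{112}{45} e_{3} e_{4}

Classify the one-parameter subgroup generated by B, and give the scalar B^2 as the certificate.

B^2 term by term: the squares give (-\frac{56}{15})^2*(e_{1} e_{2})^2 + (\frac{56}{15})^2*(e_{1} e_{4})^2 + (\frac{112}{45})^2*(e_{2} e_{3})^2 + (\frac{1}{3})^2*(e_{2} e_{4})^2 + (\frac{112}{45})^2*(e_{3} e_{4})^2 = \frac{3136}{225}*(-1) + \frac{3136}{225}*(+1) + \frac{12544}{2025}*(+1) + \frac{1}{9}*(+1) + \frac{12544}{2025}*(-1) = \frac{1}{9} (each basis 2-blade squares to minus the product of its generators' squares); cross terms between blades sharing an index anticommute and cancel; the commuting (index-disjoint) pairs give grade-4 terms 2*c*c'*(blade product), which cancel blade by blade — e_{1} e_{2} e_{3} e_{4}: -\frac{12544}{675} + \frac{12544}{675} = 0 — confirming B is simple. So B^2 = \frac{1}{9}.
Answer: boost, certificate B^2 = \frac{1}{9}. Note: conjugating B changes its blade decomposition but never the scalar B^2 = \frac{1}{9}, whose sign settles the classification.


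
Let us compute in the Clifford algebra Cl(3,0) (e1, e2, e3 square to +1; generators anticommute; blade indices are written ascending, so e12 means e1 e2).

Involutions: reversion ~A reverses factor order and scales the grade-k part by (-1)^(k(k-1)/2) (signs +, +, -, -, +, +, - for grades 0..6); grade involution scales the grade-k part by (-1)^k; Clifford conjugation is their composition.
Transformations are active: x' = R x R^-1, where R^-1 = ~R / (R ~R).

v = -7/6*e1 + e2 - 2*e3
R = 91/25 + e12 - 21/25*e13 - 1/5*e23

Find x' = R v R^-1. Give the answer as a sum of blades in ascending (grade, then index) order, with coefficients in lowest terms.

~R = 91/25 - e12 + 21/25*e13 + 1/5*e23, and R ~R = 9372/625, so R^-1 = ~R / (9372/625).
R v = -47/30*e1 + 781/150*e2 - 403/50*e3 - 139/150*e123
Answer: 3028/7029*e1 + 10009/7029*e2 - 28631/14058*e3


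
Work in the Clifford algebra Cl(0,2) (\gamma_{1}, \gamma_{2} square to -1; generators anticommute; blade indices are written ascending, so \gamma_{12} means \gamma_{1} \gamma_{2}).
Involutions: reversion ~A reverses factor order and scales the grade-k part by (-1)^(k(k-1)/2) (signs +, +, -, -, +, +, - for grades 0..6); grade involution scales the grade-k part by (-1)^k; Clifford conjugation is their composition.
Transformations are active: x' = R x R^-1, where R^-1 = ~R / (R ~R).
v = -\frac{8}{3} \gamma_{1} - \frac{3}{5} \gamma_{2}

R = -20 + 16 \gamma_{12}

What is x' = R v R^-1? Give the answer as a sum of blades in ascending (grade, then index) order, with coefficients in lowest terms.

~R = -20 - 16 \gamma_{12}, and R ~R = 656, so R^-1 = ~R / (656).
R v = \frac{944}{15} \gamma_{1} - \frac{92}{3} \gamma_{2}
Answer: -\frac{48}{41} \gamma_{1} + \frac{1519}{615} \gamma_{2}


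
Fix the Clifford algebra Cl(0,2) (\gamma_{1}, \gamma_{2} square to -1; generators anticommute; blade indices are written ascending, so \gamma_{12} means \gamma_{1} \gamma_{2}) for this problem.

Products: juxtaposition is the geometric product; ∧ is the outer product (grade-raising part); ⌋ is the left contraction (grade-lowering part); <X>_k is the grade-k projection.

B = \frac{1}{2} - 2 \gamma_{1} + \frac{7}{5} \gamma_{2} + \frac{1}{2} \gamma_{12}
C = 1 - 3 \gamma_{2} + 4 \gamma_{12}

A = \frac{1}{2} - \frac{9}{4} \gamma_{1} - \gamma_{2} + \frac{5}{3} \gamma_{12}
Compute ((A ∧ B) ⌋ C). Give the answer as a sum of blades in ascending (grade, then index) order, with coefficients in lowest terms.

step 1: \frac{1}{4} - \frac{17}{8} \gamma_{1} + \frac{1}{5} \gamma_{2} - \frac{61}{15} \gamma_{12}
step 2: \frac{1027}{60} + \frac{4}{5} \gamma_{1} + \frac{31}{4} \gamma_{2} + \gamma_{12}
Answer: \frac{1027}{60} + \frac{4}{5} \gamma_{1} + \frac{31}{4} \gamma_{2} + \gamma_{12}


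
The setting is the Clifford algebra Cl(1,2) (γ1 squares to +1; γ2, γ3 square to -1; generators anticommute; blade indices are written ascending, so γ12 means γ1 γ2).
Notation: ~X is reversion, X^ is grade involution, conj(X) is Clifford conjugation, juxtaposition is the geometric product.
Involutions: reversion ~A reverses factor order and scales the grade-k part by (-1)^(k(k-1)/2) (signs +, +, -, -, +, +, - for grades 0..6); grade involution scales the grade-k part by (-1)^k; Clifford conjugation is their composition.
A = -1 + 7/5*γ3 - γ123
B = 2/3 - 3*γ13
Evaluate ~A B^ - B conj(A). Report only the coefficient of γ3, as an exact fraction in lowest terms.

first term: -2/3 - 21/5*γ1 + 3*γ2 + 14/15*γ3 + 3*γ13 + 2/3*γ123
second term: -2/3 - 21/5*γ1 - 3*γ2 - 14/15*γ3 + 3*γ13 - 2/3*γ123
Answer: 28/15


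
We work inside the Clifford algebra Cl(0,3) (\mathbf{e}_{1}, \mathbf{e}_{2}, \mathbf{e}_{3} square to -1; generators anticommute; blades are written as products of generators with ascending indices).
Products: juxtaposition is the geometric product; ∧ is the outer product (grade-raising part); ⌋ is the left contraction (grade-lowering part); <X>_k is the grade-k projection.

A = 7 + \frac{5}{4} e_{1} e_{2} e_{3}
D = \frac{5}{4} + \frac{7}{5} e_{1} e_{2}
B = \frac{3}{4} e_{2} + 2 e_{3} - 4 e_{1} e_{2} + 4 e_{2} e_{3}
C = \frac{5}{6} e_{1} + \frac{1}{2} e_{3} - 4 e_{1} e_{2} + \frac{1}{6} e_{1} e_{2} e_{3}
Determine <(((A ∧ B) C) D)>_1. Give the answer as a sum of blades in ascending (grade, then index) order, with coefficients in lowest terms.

step 1: \frac{21}{4} e_{2} + 14 e_{3} - 28 e_{1} e_{2} + 28 e_{2} e_{3}
step 2: -119 - \frac{77}{3} e_{1} - \frac{112}{3} e_{2} + \frac{14}{3} e_{3} - \frac{161}{24} e_{1} e_{2} - \frac{2947}{24} e_{1} e_{3} + \frac{21}{8} e_{2} e_{3} - \frac{140}{3} e_{1} e_{2} e_{3}
step 3: -\frac{16723}{120} - \frac{1687}{20} e_{1} - \frac{161}{15} e_{2} + \frac{427}{6} e_{3} - \frac{83993}{480} e_{1} e_{2} - \frac{71911}{480} e_{1} e_{3} + \frac{84091}{480} e_{2} e_{3} - \frac{259}{5} e_{1} e_{2} e_{3}
step 4: -\frac{1687}{20} e_{1} - \frac{161}{15} e_{2} + \frac{427}{6} e_{3}
Answer: -\frac{1687}{20} e_{1} - \frac{161}{15} e_{2} + \frac{427}{6} e_{3}


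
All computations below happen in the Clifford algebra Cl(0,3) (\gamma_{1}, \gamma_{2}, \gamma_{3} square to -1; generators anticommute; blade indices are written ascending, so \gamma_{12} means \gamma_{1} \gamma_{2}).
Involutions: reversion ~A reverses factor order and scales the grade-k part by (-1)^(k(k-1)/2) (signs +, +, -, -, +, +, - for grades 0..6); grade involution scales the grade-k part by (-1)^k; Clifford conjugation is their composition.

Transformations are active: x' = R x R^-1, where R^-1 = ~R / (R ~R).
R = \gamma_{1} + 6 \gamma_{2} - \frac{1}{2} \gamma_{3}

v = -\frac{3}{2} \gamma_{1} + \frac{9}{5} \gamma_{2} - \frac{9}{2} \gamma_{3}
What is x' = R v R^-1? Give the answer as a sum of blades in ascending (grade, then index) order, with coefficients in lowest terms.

~R = \gamma_{1} + 6 \gamma_{2} - \frac{1}{2} \gamma_{3}, and R ~R = -\frac{149}{4}, so R^-1 = ~R / (-\frac{149}{4}).
R v = -\frac{231}{20} + \frac{54}{5} \gamma_{12} - \frac{21}{4} \gamma_{13} - \frac{261}{10} \gamma_{23}
Answer: \frac{3159}{1490} \gamma_{1} + \frac{1431}{745} \gamma_{2} + \frac{6243}{1490} \gamma_{3}


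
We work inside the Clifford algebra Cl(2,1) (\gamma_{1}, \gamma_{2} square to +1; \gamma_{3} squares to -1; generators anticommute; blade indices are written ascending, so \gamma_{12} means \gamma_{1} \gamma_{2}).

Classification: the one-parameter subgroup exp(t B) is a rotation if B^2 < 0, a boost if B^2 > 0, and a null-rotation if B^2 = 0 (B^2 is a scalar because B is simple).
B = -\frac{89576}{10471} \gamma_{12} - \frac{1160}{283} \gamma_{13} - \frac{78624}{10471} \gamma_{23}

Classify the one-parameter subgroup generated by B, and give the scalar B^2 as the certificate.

B^2 term by term: the squares give (-\frac{89576}{10471})^2*(\gamma_{12})^2 + (-\frac{1160}{283})^2*(\gamma_{13})^2 + (-\frac{78624}{10471})^2*(\gamma_{23})^2 = \frac{8023859776}{109641841}*(-1) + \frac{1345600}{80089}*(+1) + \frac{6181733376}{109641841}*(+1) = 0 (each basis 2-blade squares to minus the product of its generators' squares); cross terms between blades sharing an index anticommute and cancel. So B^2 = 0.
Answer: null-rotation, certificate B^2 = 0. The invariant at work: B^2 = 0 is unchanged by conjugation, hence its sign classifies the subgroup whatever basis B is written in.


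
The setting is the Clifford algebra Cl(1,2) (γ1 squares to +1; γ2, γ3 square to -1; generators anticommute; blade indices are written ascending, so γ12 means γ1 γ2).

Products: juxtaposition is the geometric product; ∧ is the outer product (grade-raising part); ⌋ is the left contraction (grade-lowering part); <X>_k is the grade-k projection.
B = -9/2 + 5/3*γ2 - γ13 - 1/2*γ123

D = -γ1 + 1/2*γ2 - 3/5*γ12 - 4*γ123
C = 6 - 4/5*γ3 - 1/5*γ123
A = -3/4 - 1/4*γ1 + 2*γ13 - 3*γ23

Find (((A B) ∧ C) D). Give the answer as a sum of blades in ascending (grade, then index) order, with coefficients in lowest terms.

step 1: 11/8 - 3/8*γ1 - 1/4*γ2 - 19/4*γ3 - 41/12*γ12 - 33/4*γ13 + 109/8*γ23 - 71/24*γ123
step 2: 33/4 - 9/4*γ1 - 3/2*γ2 - 148/5*γ3 - 41/2*γ12 - 246/5*γ13 + 1639/20*γ23 - 367/24*γ123
step 3: -688/15 + 3307/10*γ1 - 8473/40*γ2 + 1659/20*γ3 - 5039/40*γ12 - 96499/1200*γ13 + 41167/600*γ23 - 7259/100*γ123
Answer: -688/15 + 3307/10*γ1 - 8473/40*γ2 + 1659/20*γ3 - 5039/40*γ12 - 96499/1200*γ13 + 41167/600*γ23 - 7259/100*γ123


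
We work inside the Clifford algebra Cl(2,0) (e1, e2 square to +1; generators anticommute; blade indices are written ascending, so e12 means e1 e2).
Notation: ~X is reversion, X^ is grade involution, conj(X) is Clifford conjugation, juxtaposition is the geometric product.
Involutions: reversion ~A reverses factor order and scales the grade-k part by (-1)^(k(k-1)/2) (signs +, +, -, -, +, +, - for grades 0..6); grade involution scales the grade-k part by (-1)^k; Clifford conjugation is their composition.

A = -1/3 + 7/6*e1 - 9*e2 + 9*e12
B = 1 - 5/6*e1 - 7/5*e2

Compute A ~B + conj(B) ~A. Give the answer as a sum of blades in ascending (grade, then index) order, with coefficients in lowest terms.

first term: 2033/180 - 502/45*e1 - 31/30*e2 - 2/15*e12
second term: -2153/180 + 607/45*e1 - 509/30*e2 - 272/15*e12
Answer: -2/3 + 7/3*e1 - 18*e2 - 274/15*e12


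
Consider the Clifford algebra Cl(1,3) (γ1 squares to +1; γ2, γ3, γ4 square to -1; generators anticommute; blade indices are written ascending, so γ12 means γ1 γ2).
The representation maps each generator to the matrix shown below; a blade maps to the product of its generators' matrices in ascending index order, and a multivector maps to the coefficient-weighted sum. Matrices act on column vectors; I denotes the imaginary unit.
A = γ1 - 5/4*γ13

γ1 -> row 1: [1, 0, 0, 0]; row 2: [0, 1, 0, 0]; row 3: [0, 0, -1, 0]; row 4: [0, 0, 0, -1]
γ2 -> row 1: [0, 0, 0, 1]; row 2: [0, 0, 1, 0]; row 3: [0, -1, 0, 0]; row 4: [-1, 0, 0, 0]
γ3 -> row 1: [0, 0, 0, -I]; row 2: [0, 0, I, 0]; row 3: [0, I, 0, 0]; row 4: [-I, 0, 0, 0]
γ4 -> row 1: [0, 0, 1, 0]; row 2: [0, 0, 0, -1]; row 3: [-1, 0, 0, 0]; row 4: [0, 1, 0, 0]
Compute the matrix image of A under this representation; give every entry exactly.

Bivector images (products of the table entries): rho(γ13) = rho(γ1)rho(γ3) = row 1: [0, 0, 0, -I]; row 2: [0, 0, I, 0]; row 3: [0, -I, 0, 0]; row 4: [I, 0, 0, 0].
M = (1)*rho(γ1) + (-5/4)*rho(γ13), summed entrywise:
Answer: row 1: [1, 0, 0, 5*I/4]; row 2: [0, 1, -5*I/4, 0]; row 3: [0, 5*I/4, -1, 0]; row 4: [-5*I/4, 0, 0, -1]


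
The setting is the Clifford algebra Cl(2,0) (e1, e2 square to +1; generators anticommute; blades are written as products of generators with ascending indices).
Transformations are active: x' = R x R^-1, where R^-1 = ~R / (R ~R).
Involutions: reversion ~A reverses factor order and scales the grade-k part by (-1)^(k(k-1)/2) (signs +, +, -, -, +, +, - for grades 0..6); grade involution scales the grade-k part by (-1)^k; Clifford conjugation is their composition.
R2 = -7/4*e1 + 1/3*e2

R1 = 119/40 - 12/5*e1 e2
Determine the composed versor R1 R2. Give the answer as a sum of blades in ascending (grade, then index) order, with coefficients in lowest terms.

Distribute over the terms of R1 (each basis-blade product reordered to ascending indices, repeated generators contracted through their squares):
(119/40) R2 = -833/160*e1 + 119/120*e2
(-12/5*e1 e2) R2 = -4/5*e1 - 21/5*e2
Summing the partial products and collecting blades:
Answer: -961/160*e1 - 77/24*e2


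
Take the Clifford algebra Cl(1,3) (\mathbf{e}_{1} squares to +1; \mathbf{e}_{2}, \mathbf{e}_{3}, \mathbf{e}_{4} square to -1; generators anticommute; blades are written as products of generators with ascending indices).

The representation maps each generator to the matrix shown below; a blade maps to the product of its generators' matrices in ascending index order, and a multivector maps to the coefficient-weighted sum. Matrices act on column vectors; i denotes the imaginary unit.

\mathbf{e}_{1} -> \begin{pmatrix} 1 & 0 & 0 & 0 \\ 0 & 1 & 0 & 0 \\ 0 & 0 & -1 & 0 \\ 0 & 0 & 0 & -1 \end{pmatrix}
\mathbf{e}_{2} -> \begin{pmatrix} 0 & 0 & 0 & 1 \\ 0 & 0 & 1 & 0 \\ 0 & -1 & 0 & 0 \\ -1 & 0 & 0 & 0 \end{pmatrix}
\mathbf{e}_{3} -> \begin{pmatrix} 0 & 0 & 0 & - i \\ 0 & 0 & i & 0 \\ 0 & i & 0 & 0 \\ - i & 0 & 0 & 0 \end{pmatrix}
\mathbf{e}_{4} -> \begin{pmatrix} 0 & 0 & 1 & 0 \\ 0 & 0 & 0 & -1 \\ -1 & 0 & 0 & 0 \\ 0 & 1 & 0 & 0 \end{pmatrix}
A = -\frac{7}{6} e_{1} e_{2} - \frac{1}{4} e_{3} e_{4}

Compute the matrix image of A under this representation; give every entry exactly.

Bivector images (products of the table entries): rho(e_{1} e_{2}) = rho(\mathbf{e}_{1})rho(\mathbf{e}_{2}) = \begin{pmatrix} 0 & 0 & 0 & 1 \\ 0 & 0 & 1 & 0 \\ 0 & 1 & 0 & 0 \\ 1 & 0 & 0 & 0 \end{pmatrix}; rho(e_{3} e_{4}) = rho(\mathbf{e}_{3})rho(\mathbf{e}_{4}) = \begin{pmatrix} 0 & - i & 0 & 0 \\ - i & 0 & 0 & 0 \\ 0 & 0 & 0 & - i \\ 0 & 0 & - i & 0 \end{pmatrix}.
M = (-\frac{7}{6})*rho(e_{1} e_{2}) + (-\frac{1}{4})*rho(e_{3} e_{4}), summed entrywise:
Answer: \begin{pmatrix} 0 & \frac{i}{4} & 0 & - \frac{7}{6} \\ \frac{i}{4} & 0 & - \frac{7}{6} & 0 \\ 0 & - \frac{7}{6} & 0 & \frac{i}{4} \\ - \frac{7}{6} & 0 & \frac{i}{4} & 0 \end{pmatrix}


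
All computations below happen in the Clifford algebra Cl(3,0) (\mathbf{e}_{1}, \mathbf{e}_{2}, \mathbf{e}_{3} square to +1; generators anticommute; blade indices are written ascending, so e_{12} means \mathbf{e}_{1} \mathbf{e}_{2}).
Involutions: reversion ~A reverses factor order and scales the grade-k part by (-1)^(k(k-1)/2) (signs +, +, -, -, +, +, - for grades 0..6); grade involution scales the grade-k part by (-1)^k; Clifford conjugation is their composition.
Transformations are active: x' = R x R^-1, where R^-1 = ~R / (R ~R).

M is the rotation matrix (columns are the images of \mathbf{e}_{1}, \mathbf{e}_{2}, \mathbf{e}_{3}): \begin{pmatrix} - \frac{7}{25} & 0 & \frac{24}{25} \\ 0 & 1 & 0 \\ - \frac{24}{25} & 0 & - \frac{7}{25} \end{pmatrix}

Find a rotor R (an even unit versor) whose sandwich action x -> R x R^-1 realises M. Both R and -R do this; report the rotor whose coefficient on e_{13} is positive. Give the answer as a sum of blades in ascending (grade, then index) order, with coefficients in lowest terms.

Method: write R = a + b12*e_{12} + b13*e_{13} + b23*e_{23} with a^2 + b12^2 + b13^2 + b23^2 = 1 (so R^-1 = ~R). Expanding the columns R e_j ~R gives tr M = 4a^2 - 1 and, from the antisymmetric part, M21 - M12 = -4a*b12, M13 - M31 = 4a*b13, M32 - M23 = -4a*b23.
Here tr M = \frac{11}{25}, so a^2 = (1 + tr M)/4 = \frac{9}{25} and a = ±\frac{3}{5}. Taking a = \frac{3}{5}: M21 - M12 = 0, M13 - M31 = \frac{48}{25}, M32 - M23 = 0, giving b12 = 0, b13 = \frac{4}{5}, b23 = 0, i.e. R = \frac{3}{5} + \frac{4}{5} e_{13}.
Its e_{13} coefficient is already positive.
Answer: \frac{3}{5} + \frac{4}{5} e_{13}. Key observation: the double cover Spin(3) -> SO(3) sends R and -R to the same matrix (trace \frac{11}{25} here), so the stated sign of the e_{13} coefficient is what selects one sheet.


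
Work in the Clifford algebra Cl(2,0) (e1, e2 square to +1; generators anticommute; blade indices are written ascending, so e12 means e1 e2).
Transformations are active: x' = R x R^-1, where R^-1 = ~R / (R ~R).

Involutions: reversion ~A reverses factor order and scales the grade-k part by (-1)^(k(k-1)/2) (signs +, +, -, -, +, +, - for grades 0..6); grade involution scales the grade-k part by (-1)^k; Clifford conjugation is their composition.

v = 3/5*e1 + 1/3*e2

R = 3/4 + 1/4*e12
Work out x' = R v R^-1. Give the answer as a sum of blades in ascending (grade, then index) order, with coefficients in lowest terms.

~R = 3/4 - 1/4*e12, and R ~R = 5/8, so R^-1 = ~R / (5/8).
R v = 8/15*e1 + 1/10*e2
Answer: 17/25*e1 - 7/75*e2


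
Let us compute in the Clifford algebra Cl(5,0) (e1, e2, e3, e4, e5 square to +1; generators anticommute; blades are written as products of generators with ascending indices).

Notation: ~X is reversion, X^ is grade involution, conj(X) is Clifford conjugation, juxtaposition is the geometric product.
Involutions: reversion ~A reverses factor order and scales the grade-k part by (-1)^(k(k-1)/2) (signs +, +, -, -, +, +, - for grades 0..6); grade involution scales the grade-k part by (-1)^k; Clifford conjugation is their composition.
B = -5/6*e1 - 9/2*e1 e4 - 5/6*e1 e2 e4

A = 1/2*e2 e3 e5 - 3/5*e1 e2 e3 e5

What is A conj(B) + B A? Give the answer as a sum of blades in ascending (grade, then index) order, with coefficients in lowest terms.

first term: 1/2*e2 e3 e5 + 1/2*e3 e4 e5 - 5/12*e1 e2 e3 e5 - 5/12*e1 e3 e4 e5 - 27/10*e2 e3 e4 e5 + 9/4*e1 e2 e3 e4 e5
second term: 1/2*e2 e3 e5 + 1/2*e3 e4 e5 - 5/12*e1 e2 e3 e5 - 5/12*e1 e3 e4 e5 - 27/10*e2 e3 e4 e5 - 9/4*e1 e2 e3 e4 e5
Answer: e2 e3 e5 + e3 e4 e5 - 5/6*e1 e2 e3 e5 - 5/6*e1 e3 e4 e5 - 27/5*e2 e3 e4 e5


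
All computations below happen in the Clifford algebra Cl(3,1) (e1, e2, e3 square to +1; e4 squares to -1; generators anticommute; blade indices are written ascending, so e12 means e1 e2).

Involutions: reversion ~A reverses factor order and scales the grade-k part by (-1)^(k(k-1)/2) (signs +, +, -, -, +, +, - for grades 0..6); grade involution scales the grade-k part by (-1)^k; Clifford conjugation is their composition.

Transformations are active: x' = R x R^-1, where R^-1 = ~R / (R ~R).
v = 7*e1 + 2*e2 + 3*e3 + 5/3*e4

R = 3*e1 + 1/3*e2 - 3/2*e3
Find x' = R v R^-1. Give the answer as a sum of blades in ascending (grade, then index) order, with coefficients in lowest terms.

~R = 3*e1 + 1/3*e2 - 3/2*e3, and R ~R = 409/36, so R^-1 = ~R / (409/36).
R v = 103/6 + 11/3*e12 + 39/2*e13 + 5*e14 + 4*e23 + 5/9*e24 - 5/2*e34
Answer: 845/409*e1 - 406/409*e2 - 3081/409*e3 - 5/3*e4


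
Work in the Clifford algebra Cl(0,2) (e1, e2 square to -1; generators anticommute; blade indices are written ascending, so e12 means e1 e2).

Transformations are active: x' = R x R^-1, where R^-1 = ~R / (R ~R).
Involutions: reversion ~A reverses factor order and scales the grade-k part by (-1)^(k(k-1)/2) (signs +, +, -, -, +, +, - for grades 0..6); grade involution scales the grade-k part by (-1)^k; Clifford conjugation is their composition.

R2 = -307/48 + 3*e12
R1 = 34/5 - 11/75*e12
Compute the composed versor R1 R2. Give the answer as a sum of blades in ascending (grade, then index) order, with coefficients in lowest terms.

Distribute over the terms of R1 (each basis-blade product reordered to ascending indices, repeated generators contracted through their squares):
(34/5) R2 = -5219/120 + 102/5*e12
(-11/75*e12) R2 = 11/25 + 3377/3600*e12
Summing the partial products and collecting blades:
Answer: -25831/600 + 76817/3600*e12


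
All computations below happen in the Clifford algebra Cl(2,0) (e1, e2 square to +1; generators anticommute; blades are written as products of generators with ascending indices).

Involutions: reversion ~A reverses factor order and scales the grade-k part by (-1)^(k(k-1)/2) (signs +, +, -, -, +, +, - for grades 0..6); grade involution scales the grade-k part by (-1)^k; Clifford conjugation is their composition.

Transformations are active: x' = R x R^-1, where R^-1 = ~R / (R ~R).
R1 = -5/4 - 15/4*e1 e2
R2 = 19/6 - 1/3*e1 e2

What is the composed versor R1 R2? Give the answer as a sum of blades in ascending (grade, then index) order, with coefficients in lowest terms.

Distribute over the terms of R1 (each basis-blade product reordered to ascending indices, repeated generators contracted through their squares):
(-5/4) R2 = -95/24 + 5/12*e1 e2
(-15/4*e1 e2) R2 = -5/4 - 95/8*e1 e2
Summing the partial products and collecting blades:
Answer: -125/24 - 275/24*e1 e2


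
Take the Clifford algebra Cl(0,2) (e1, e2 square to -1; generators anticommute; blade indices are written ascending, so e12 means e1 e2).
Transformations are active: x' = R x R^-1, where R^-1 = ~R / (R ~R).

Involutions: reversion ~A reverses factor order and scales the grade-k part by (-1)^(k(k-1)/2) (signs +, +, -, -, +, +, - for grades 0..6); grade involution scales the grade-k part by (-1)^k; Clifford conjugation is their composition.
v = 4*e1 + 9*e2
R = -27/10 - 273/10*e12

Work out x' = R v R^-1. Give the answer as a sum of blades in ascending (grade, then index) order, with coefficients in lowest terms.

~R = -27/10 + 273/10*e12, and R ~R = 37629/50, so R^-1 = ~R / (37629/50).
R v = 2349/10*e1 - 267/2*e2
Answer: -23771/4181*e1 - 33624/4181*e2


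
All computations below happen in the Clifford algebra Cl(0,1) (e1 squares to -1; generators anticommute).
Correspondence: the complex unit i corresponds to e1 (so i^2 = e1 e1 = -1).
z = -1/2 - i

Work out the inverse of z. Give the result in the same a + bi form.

In blades: z = -1/2 - e1.
With qbar = -1/2 + e1 (scalar fixed, mapped units negated), z qbar = 5/4 (the sum of squared coefficients), so z^-1 = qbar / (5/4) = -2/5 + 4/5*e1; translating back:
Answer: -2/5 + 4/5*i


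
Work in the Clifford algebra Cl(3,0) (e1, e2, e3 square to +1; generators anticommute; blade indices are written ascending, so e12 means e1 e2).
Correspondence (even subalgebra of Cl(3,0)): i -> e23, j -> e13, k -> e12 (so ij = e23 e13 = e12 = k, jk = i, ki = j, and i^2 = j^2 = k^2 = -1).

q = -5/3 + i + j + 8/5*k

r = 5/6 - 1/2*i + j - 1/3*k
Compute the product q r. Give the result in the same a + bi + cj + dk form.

In blades: q = -5/3 + 8/5*e12 + e13 + e23, r = 5/6 - 1/3*e12 + e13 - 1/2*e23.
Distribute q over r term by term (generator squares from the signature, products reordered to ascending indices): (-5/3)*r = -25/18 + 5/9*e12 - 5/3*e13 + 5/6*e23; (8/5*e12)*r = 8/15 + 4/3*e12 - 4/5*e13 - 8/5*e23; (e13)*r = -1 + 1/2*e12 + 5/6*e13 - 1/3*e23; (e23)*r = 1/2 + e12 + 1/3*e13 + 5/6*e23.
Sum: -61/45 + 61/18*e12 - 13/10*e13 - 4/15*e23; translating back through the correspondence:
Answer: -61/45 - 4/15*i - 13/10*j + 61/18*k


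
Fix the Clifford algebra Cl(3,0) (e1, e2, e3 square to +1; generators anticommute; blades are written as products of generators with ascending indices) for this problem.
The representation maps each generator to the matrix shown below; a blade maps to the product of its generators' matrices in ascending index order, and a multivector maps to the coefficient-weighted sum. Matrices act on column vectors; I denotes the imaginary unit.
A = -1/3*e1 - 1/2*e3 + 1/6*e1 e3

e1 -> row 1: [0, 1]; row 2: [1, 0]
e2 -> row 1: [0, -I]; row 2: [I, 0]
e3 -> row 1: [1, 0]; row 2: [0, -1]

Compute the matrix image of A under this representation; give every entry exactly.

Bivector images (products of the table entries): rho(e1 e3) = rho(e1)rho(e3) = row 1: [0, -1]; row 2: [1, 0].
M = (-1/3)*rho(e1) + (-1/2)*rho(e3) + (1/6)*rho(e1 e3), summed entrywise:
Answer: row 1: [-1/2, -1/2]; row 2: [-1/6, 1/2]


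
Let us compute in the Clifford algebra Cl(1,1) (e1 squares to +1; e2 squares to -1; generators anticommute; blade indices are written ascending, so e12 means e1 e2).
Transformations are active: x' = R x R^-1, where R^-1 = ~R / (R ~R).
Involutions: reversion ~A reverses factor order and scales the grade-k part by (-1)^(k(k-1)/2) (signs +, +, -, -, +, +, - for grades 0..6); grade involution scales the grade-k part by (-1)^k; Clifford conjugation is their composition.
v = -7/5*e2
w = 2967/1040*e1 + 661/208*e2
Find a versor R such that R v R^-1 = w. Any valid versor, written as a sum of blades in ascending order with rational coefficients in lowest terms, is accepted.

Why this works: both vectors square to -49/25, so q(v) = q(w) and R = v + w = 2967/1040*e1 + 1849/1040*e2 carries v to w — its own direction survives, the complement (v - w)/2 flips.
Answer: 2967/1040*e1 + 1849/1040*e2


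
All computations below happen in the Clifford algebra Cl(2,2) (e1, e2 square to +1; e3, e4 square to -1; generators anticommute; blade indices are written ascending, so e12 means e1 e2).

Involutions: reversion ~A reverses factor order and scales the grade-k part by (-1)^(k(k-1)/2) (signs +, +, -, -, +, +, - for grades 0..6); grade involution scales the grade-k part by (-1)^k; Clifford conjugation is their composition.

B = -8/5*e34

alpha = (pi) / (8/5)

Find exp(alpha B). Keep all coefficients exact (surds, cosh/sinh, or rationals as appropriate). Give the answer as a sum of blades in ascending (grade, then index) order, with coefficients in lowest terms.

B^2 = (-8/5)^2*(e34)^2 = 64/25*(-1) = -64/25 (a basis 2-blade squares to minus the product of its generators' squares).
B^2 = -64/25 — a negative square means the series sums to a rotation: l = 8/5, alpha*l = pi, so exp(alpha B) = cos(pi) + (sin(pi)/(8/5))*B = -1 + (0)*B.
Answer: -1


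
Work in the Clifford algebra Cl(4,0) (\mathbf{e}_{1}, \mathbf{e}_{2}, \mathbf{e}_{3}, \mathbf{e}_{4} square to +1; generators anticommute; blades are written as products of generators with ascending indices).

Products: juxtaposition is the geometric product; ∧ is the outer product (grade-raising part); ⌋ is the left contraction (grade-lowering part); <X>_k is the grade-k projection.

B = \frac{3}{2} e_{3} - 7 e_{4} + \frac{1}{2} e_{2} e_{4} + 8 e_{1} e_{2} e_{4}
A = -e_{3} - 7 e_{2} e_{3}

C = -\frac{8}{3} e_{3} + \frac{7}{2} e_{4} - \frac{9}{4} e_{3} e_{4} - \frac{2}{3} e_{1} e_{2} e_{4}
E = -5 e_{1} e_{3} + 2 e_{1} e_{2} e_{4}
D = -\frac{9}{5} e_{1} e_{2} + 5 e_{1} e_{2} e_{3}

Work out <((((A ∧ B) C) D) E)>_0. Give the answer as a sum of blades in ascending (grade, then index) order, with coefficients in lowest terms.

step 1: 7 e_{3} e_{4} + \frac{99}{2} e_{2} e_{3} e_{4} - 8 e_{1} e_{2} e_{3} e_{4}
step 2: \frac{63}{4} + \frac{891}{8} e_{2} + \frac{115}{6} e_{3} + \frac{56}{3} e_{4} - 18 e_{1} e_{2} + 33 e_{1} e_{3} + \frac{693}{4} e_{2} e_{3} + 132 e_{2} e_{4} - \frac{98}{3} e_{1} e_{2} e_{3} - \frac{64}{3} e_{1} e_{2} e_{4}
step 3: \frac{1964}{15} - \frac{26631}{40} e_{1} + 165 e_{2} + \frac{156}{5} e_{3} - \frac{192}{5} e_{4} + \frac{4049}{60} e_{1} e_{2} - \frac{9801}{40} e_{1} e_{3} + \frac{1188}{5} e_{1} e_{4} - \frac{297}{5} e_{2} e_{3} - \frac{320}{3} e_{3} e_{4} + \frac{177}{4} e_{1} e_{2} e_{3} - \frac{168}{5} e_{1} e_{2} e_{4} + 660 e_{1} e_{3} e_{4} - \frac{280}{3} e_{1} e_{2} e_{3} e_{4}
step 4: -\frac{46317}{40} + 156 e_{1} + \frac{5079}{20} e_{2} + \frac{84373}{24} e_{3} + \frac{94951}{30} e_{4} + \frac{1101}{5} e_{1} e_{2} - \frac{1964}{3} e_{1} e_{3} - \frac{2590}{3} e_{1} e_{4} + \frac{19889}{12} e_{2} e_{3} - \frac{51893}{60} e_{2} e_{4} - \frac{2553}{2} e_{3} e_{4} + \frac{1835}{3} e_{1} e_{2} e_{3} + \frac{3928}{15} e_{1} e_{2} e_{4} + \frac{1554}{5} e_{1} e_{3} e_{4} - \frac{13161}{20} e_{2} e_{3} e_{4} + \frac{312}{5} e_{1} e_{2} e_{3} e_{4}
step 5: -\frac{46317}{40}
Answer: -\frac{46317}{40}


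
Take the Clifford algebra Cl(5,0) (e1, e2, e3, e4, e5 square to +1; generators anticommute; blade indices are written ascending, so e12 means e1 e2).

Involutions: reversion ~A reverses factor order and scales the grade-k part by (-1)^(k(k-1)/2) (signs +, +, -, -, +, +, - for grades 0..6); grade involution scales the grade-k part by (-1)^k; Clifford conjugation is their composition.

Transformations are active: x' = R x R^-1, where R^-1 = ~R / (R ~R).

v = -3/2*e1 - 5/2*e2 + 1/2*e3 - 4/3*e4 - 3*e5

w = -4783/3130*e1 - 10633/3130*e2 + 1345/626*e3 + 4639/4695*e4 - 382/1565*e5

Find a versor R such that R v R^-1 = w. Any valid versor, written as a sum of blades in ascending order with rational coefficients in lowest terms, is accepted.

The midline construction: v and w both square to 703/36, so reflecting in their sum -4739/1565*e1 - 9229/1565*e2 + 829/313*e3 - 1621/4695*e4 - 5077/1565*e5 exchanges them.
Answer: -4739/1565*e1 - 9229/1565*e2 + 829/313*e3 - 1621/4695*e4 - 5077/1565*e5


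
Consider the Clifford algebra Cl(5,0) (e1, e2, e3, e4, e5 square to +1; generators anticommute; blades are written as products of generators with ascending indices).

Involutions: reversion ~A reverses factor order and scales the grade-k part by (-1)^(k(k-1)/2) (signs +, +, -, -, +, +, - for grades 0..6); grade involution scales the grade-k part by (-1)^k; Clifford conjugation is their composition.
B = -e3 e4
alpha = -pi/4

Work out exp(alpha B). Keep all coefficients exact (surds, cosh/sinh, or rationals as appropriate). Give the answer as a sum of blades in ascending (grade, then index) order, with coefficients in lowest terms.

B^2 = (-1)^2*(e3 e4)^2 = 1*(-1) = -1 (a basis 2-blade squares to minus the product of its generators' squares).
B^2 = -1 — B^2 < 0, so the exponential closes trigonometrically: l = 1, alpha*l = -pi/4, so exp(alpha B) = cos(-pi/4) + (sin(-pi/4)/1)*B = sqrt(2)/2 + (-sqrt(2)/2)*B.
Answer: sqrt(2)/2 + sqrt(2)/2*e3 e4
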